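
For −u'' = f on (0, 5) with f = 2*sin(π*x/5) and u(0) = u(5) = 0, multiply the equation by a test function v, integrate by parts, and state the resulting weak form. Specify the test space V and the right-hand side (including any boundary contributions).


V = H^1_0(0, 5) (so v(0) = v(5) = 0); weak form: ∫_0^5 u'v' dx = ∫_0^5 (2*sin(π*x/5)) v dx for all v ∈ V.

Multiply both sides by a test function v and integrate from 0 to 5:
  ∫_0^5 −u''(x) v(x) dx = ∫_0^5 f(x) v(x) dx.
Integrate the LHS by parts once:
  ∫_0^5 −u'' v dx = −[u'(x) v(x)]_0^5 + ∫_0^5 u'(x) v'(x) dx.
Thus ∫_0^5 u'(x) v'(x) dx = ∫_0^5 f(x) v(x) dx + [u'(x) v(x)]_0^5.
Choose V so that boundary terms are either known or forced to vanish.
u is Dirichlet: u(0) = u(5) = 0. Let V = H^1_0(0, 5); then v(0) = v(5) = 0, and [u' v]_0^5 = 0.
Weak formulation: find u (satisfying any essential BC) such that ∫_0^5 u'(x) v'(x) dx = ∫_0^5 f v dx for all v ∈ V.
Substituting f(x) = 2*sin(π*x/5), the right-hand side is ∫_0^5 (2*sin(π*x/5)) v dx.


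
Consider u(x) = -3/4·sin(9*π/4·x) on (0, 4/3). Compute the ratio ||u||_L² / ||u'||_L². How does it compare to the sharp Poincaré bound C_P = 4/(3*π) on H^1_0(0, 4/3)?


||u||_L² / ||u'||_L² = 4/(9*π) < C_P = 4/(3*π).

u(x) = -3/4·sin(9*π/4·x), so u'(x) = -27*π*cos(9*π*x/4)/16.
Writing u(x) = A·sin(kπx/L) with A = -3/4 and k = 3, use ∫_0^L sin²(kπx/L) dx = L/2 and ∫_0^L cos²(kπx/L) dx = L/2.
u² = 9/16·sin²(9*π/4·x) and (u')² = 729*π^2/256·cos²(9*π/4·x), and each of sin², cos² integrates to L/2 = 2/3 over (0, 4/3).
∫_0^4/3 u² dx = 3/8, so ||u||_L² = sqrt(6)/4.
∫_0^4/3 (u')² dx = 243*π^2/128, so ||u'||_L² = 9*sqrt(6)*π/16.
Ratio ||u||_L² / ||u'||_L² = 4/(9*π).
Sharp Poincaré constant on H^1_0(0, 4/3) is C_P = L/π = 4/(3*π), achieved by sin(3*π/4·x).
This is the k = 3 harmonic; the ratio L/(kπ) is strictly less than C_P = L/π, consistent with the sharp inequality ||u||_L² ≤ C_P ||u'||_L².


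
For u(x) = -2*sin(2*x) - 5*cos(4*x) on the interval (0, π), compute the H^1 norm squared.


||u||_{H^1(0,π)}^2 = 445*π/2

u'(x) = 20*sin(4*x) - 4*cos(2*x).
Expand u² and (u')² and integrate term by term on (0, π), using: for integers n ≥ 1, ∫_0^π sin²(nx) dx = ∫_0^π cos²(nx) dx = π/2; for n ≠ n', ∫_0^π sin(nx)sin(n'x) dx = ∫_0^π cos(nx)cos(n'x) dx = 0; and by product-to-sum, ∫_0^π sin(nx)cos(n'x) dx = ½∫_0^π [sin((n+n')x) + sin((n−n')x)] dx, which is 0 when n+n' is even and 2n/(n²−n'²) when n+n' is odd (it need not vanish on (0, π)).
  u² squared terms: (-5)²·∫cos(4x)² dx = 25·π/2 = 25*π/2;  (-2)²·∫sin(2x)² dx = 4·π/2 = 2*π.
  u² cross terms: 2·(-5)·(-2)·∫cos(4x)·sin(2x) dx = 20·(0) = 0.
  So ∫_0^π u² dx = 25*π/2 + 2*π + 0 = 29*π/2.
  (u')² squared terms: (-4)²·∫cos(2x)² dx = 16·π/2 = 8*π;  (20)²·∫sin(4x)² dx = 400·π/2 = 200*π.
  (u')² cross terms: 2·(-4)·(20)·∫cos(2x)·sin(4x) dx = -160·(0) = 0.
  So ∫_0^π (u')² dx = 8*π + 200*π + 0 = 208*π.
||u||_{H^1}^2 = (29*π/2) + (208*π) = 445*π/2.


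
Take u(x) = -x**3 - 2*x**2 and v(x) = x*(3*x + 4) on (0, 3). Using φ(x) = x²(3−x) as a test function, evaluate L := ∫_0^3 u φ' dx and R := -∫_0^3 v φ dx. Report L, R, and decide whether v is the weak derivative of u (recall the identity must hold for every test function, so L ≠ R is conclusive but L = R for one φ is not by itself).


LHS = 243/2, RHS = -243/2. No, v is not the weak derivative of u.

u(x) = -x**3 - 2*x**2, classical derivative u'(x) = -3*x**2 - 4*x.
φ(x) = x²(3−x), so φ'(x) = 3*x*(2 - x).
Note φ(0) = φ(3) = 0, so the boundary term u·φ vanishes.
LHS = ∫_0^3 u(x) φ'(x) dx = ∫_0^3 (3*x^5 - 12*x^3) dx. Term by term:
  ∫_0^3 3*x^5 dx = 729/2;  ∫_0^3 -12*x^3 dx = -243.
Sum: 729/2 − 243 = 243/2.
So LHS = 243/2.
∫_0^3 v(x) φ(x) dx = ∫_0^3 (-3*x^5 + 5*x^4 + 12*x^3) dx. Term by term:
  ∫_0^3 -3*x^5 dx = -729/2;  ∫_0^3 5*x^4 dx = 243;  ∫_0^3 12*x^3 dx = 243.
Sum: -729/2 + 243 + 243 = 243/2.
So RHS = -∫_0^3 v(x) φ(x) dx = -243/2.
LHS − RHS = 243 ≠ 0, so the identity fails.
(For a valid weak derivative the identity must hold for EVERY test function, in particular this one. The failure shows v is NOT the weak derivative of u.)
Correct weak derivative would be u'(x) = -3*x**2 - 4*x.


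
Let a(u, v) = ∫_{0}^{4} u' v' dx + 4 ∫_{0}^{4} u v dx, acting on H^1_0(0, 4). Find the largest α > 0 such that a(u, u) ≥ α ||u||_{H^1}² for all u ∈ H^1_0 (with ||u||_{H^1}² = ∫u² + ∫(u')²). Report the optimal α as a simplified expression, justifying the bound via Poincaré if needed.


α = 1

Coercivity of a(·,·) on H^1_0(0, 4) means a(u, u) ≥ α ||u||_{H^1}² for every u ∈ H^1_0.
The interval has length L = 4, and Poincaré/coercivity depend only on L. Here a(u, u) = ∫(u')² + (4)·∫u².
Here c = 4 ≥ 1, so a(u,u) = ∫(u')² + c∫u² ≥ ∫(u')² + ∫u² = ||u||_{H^1}², i.e. α = 1 works. No larger α is possible: a(u,u) ≥ α||u||_{H^1}² means (1−α)∫(u')² ≥ (α−c)∫u², and for the modes u_n = sin(nπ(x−x₀)/L) (x₀ the left endpoint) one has ∫u_n²/∫(u_n')² = (L/(nπ))² → 0, so a(u_n,u_n)/||u_n||_{H^1}² → 1. Hence the optimal constant is α = 1.
Therefore α = 1.


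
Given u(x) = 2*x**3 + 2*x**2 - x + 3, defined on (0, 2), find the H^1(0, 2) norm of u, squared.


||u||_{H^1}^2 = 68272/105

The H^1 norm (squared) on an interval (0, L) is
  ||u||_{H^1}^2 = ∫_0^L u(x)^2 dx + ∫_0^L u'(x)^2 dx.
Compute u'(x) = 6*x**2 + 4*x - 1.
Then u(x)^2 = 4*x**6 + 8*x**5 + 8*x**3 + 13*x**2 - 6*x + 9 and u'(x)^2 = 36*x**4 + 48*x**3 + 4*x**2 - 8*x + 1.
Integrate each monomial from 0 to 2 using ∫_0^2 c·x^n dx = c·2^(n+1)/(n+1):
  ∫_0^2 u(x)^2 dx = ∫_0^2 (4*x^6 + 8*x^5 + 8*x^3 + 13*x^2 - 6*x + 9) dx. Term by term:
    ∫_0^2 4*x^6 dx = 512/7;  ∫_0^2 8*x^5 dx = 256/3;  ∫_0^2 8*x^3 dx = 32;
    ∫_0^2 13*x^2 dx = 104/3;  ∫_0^2 -6*x dx = -12;  ∫_0^2 9 dx = 18.
  Sum: 512/7 + 256/3 + 32 + 104/3 − 12 + 18 = 1618/7.
  ∫_0^2 u'(x)^2 dx = ∫_0^2 (36*x^4 + 48*x^3 + 4*x^2 - 8*x + 1) dx. Term by term:
    ∫_0^2 36*x^4 dx = 1152/5;  ∫_0^2 48*x^3 dx = 192;  ∫_0^2 4*x^2 dx = 32/3;
    ∫_0^2 -8*x dx = -16;  ∫_0^2 1 dx = 2.
  Sum: 1152/5 + 192 + 32/3 − 16 + 2 = 6286/15.
Adding: ||u||_{H^1}^2 = 1618/7 + 6286/15 = 68272/105.


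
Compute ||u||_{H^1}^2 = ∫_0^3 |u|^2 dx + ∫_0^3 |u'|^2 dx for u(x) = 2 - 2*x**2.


||u||_{H^1}^2 = 1392/5

The H^1 norm (squared) on an interval (0, L) is
  ||u||_{H^1}^2 = ∫_0^L u(x)^2 dx + ∫_0^L u'(x)^2 dx.
Compute u'(x) = -4*x.
Then u(x)^2 = 4*x**4 - 8*x**2 + 4 and u'(x)^2 = 16*x**2.
Integrate each monomial from 0 to 3 using ∫_0^3 c·x^n dx = c·3^(n+1)/(n+1):
  ∫_0^3 u(x)^2 dx = ∫_0^3 (4*x^4 - 8*x^2 + 4) dx. Term by term:
    ∫_0^3 4*x^4 dx = 972/5;  ∫_0^3 -8*x^2 dx = -72;  ∫_0^3 4 dx = 12.
  Sum: 972/5 − 72 + 12 = 672/5.
  ∫_0^3 u'(x)^2 dx = ∫_0^3 (16*x^2) dx. Term by term:
    ∫_0^3 16*x^2 dx = 144.
Adding: ||u||_{H^1}^2 = 672/5 + 144 = 1392/5.


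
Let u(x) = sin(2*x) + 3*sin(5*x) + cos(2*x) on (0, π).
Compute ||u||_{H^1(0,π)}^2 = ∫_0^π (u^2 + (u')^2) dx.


||u||_{H^1(0,π)}^2 = 100/7 + 122*π

u'(x) = -2*sin(2*x) + 2*cos(2*x) + 15*cos(5*x).
Expand u² and (u')² and integrate term by term on (0, π), using: for integers n ≥ 1, ∫_0^π sin²(nx) dx = ∫_0^π cos²(nx) dx = π/2; for n ≠ n', ∫_0^π sin(nx)sin(n'x) dx = ∫_0^π cos(nx)cos(n'x) dx = 0; and by product-to-sum, ∫_0^π sin(nx)cos(n'x) dx = ½∫_0^π [sin((n+n')x) + sin((n−n')x)] dx, which is 0 when n+n' is even and 2n/(n²−n'²) when n+n' is odd (it need not vanish on (0, π)).
  u² squared terms: (3)²·∫sin(5x)² dx = 9·π/2 = 9*π/2;  (1)²·∫cos(2x)² dx = 1·π/2 = π/2;  (1)²·∫sin(2x)² dx = 1·π/2 = π/2.
  u² cross terms: 2·(3)·(1)·∫sin(5x)·cos(2x) dx = 6·(10/21) = 20/7;  2·(3)·(1)·∫sin(5x)·sin(2x) dx = 6·(0) = 0;  2·(1)·(1)·∫cos(2x)·sin(2x) dx = 2·(0) = 0.
  So ∫_0^π u² dx = 9*π/2 + π/2 + π/2 + 20/7 + 0 + 0 = 20/7 + 11*π/2.
  (u')² squared terms: (-2)²·∫sin(2x)² dx = 4·π/2 = 2*π;  (2)²·∫cos(2x)² dx = 4·π/2 = 2*π;  (15)²·∫cos(5x)² dx = 225·π/2 = 225*π/2.
  (u')² cross terms: 2·(-2)·(2)·∫sin(2x)·cos(2x) dx = -8·(0) = 0;  2·(-2)·(15)·∫sin(2x)·cos(5x) dx = -60·(-4/21) = 80/7;  2·(2)·(15)·∫cos(2x)·cos(5x) dx = 60·(0) = 0.
  So ∫_0^π (u')² dx = 2*π + 2*π + 225*π/2 + 0 + 80/7 + 0 = 80/7 + 233*π/2.
||u||_{H^1}^2 = (20/7 + 11*π/2) + (80/7 + 233*π/2) = 100/7 + 122*π.


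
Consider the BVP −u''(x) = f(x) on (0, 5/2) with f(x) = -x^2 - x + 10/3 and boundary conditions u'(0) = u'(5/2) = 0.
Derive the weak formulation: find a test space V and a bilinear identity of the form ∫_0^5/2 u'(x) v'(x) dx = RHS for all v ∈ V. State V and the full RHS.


V = H^1(0, 5/2) (no boundary constraint on v; u is determined up to an additive constant); weak form: ∫_0^5/2 u'v' dx = ∫_0^5/2 (-x^2 - x + 10/3) v dx for all v ∈ V.

Multiply both sides by a test function v and integrate from 0 to 5/2:
  ∫_0^5/2 −u''(x) v(x) dx = ∫_0^5/2 f(x) v(x) dx.
Integrate the LHS by parts once:
  ∫_0^5/2 −u'' v dx = −[u'(x) v(x)]_0^5/2 + ∫_0^5/2 u'(x) v'(x) dx.
Thus ∫_0^5/2 u'(x) v'(x) dx = ∫_0^5/2 f(x) v(x) dx + [u'(x) v(x)]_0^5/2.
Choose V so that boundary terms are either known or forced to vanish.
u has homogeneous Neumann: u'(0) = u'(5/2) = 0. So [u' v]_0^5/2 = 0·v(5/2) − 0·v(0) = 0 for any v; take V = H^1(0, 5/2).
Weak formulation: find u (satisfying any essential BC) such that ∫_0^5/2 u'(x) v'(x) dx = ∫_0^5/2 f v dx for all v ∈ V (homogeneous Neumann, so boundary terms vanish).
Substituting f(x) = -x^2 - x + 10/3, the right-hand side is ∫_0^5/2 (-x^2 - x + 10/3) v dx.
Compatibility check (pure Neumann): taking v ≡ 1 ∈ V gives 0 = ∫_0^5/2 f dx + (0) − (0), i.e. ∫_0^5/2 f dx must equal u'(0) − u'(5/2) = 0. Indeed ∫_0^5/2 (-x^2 - x + 10/3) dx = 0, so the data are compatible. The solution is then unique only up to an additive constant (fix it e.g. by requiring ∫_0^5/2 u dx = 0).


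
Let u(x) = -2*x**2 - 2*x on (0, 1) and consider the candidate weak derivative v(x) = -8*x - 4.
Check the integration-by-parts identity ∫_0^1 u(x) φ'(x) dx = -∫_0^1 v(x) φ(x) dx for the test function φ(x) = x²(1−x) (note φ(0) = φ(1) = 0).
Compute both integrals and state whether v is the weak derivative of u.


LHS = 11/30, RHS = 11/15. No, v is not the weak derivative of u.

u(x) = -2*x**2 - 2*x, classical derivative u'(x) = -4*x - 2.
φ(x) = x²(1−x), so φ'(x) = x*(2 - 3*x).
Note φ(0) = φ(1) = 0, so the boundary term u·φ vanishes.
LHS = ∫_0^1 u(x) φ'(x) dx = ∫_0^1 (6*x^4 + 2*x^3 - 4*x^2) dx. Term by term:
  ∫_0^1 6*x^4 dx = 6/5;  ∫_0^1 2*x^3 dx = 1/2;  ∫_0^1 -4*x^2 dx = -4/3.
Sum: 6/5 + 1/2 − 4/3 = 11/30.
So LHS = 11/30.
∫_0^1 v(x) φ(x) dx = ∫_0^1 (8*x^4 - 4*x^3 - 4*x^2) dx. Term by term:
  ∫_0^1 8*x^4 dx = 8/5;  ∫_0^1 -4*x^3 dx = -1;  ∫_0^1 -4*x^2 dx = -4/3.
Sum: 8/5 − 1 − 4/3 = -11/15.
So RHS = -∫_0^1 v(x) φ(x) dx = 11/15.
LHS − RHS = -11/30 ≠ 0, so the identity fails.
(For a valid weak derivative the identity must hold for EVERY test function, in particular this one. The failure shows v is NOT the weak derivative of u.)
Correct weak derivative would be u'(x) = -4*x - 2.


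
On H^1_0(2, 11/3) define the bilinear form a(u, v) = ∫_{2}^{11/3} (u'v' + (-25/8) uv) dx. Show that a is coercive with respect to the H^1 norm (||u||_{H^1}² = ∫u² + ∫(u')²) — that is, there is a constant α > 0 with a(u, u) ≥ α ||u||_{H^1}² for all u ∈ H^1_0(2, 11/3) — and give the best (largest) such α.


α = (-625 + 72*π^2)/(8*(25 + 9*π^2))

Coercivity of a(·,·) on H^1_0(2, 11/3) means a(u, u) ≥ α ||u||_{H^1}² for every u ∈ H^1_0.
The interval has length L = 5/3, and Poincaré/coercivity depend only on L. Here a(u, u) = ∫(u')² + (-25/8)·∫u².
Here c = -25/8 < 0 with |c| < (π/L)² = 9*π^2/25, so coercivity still holds. The condition a(u,u) ≥ α||u||_{H^1}² reads (1−α)∫(u')² ≥ (α−c)∫u². Any admissible α is ≤ 1 (rapidly oscillating u have ∫u²/∫(u')² → 0), and α = 1 would force 0 ≥ (1−c)∫u², impossible since c < 1; so 1−α > 0. By the sharp Poincaré inequality on H^1_0 of an interval of length L, ∫(u')² ≥ (π/L)²∫u² with equality for the first sine mode sin(π(x−x₀)/L) (x₀ the left endpoint), so the inequality holds for all u iff (1−α)(π/L)² ≥ α − c, i.e. α ≤ ((π/L)² + c)/((π/L)² + 1) = (1 + c(L/π)²)/(1 + (L/π)²). (Direct route, valid since c ≤ 0: Poincaré gives c∫u² ≥ c(L/π)²∫(u')², so a(u,u) ≥ (1 + c(L/π)²)∫(u')², while ||u||_{H^1}² ≤ (1 + (L/π)²)∫(u')²; dividing yields the same α.) With (π/L)² = 9*π^2/25 and c = -25/8, the largest admissible constant is α = ((π/L)² + c)/((π/L)² + 1).
Simplifying, α = (-625 + 72*π^2)/(8*(25 + 9*π^2)).


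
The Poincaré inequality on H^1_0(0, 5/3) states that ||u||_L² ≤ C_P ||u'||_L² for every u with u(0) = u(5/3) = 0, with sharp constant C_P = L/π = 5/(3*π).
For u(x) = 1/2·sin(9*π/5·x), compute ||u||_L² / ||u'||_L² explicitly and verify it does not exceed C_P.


||u||_L² / ||u'||_L² = 5/(9*π) < C_P = 5/(3*π).

u(x) = 1/2·sin(9*π/5·x), so u'(x) = 9*π*cos(9*π*x/5)/10.
Writing u(x) = A·sin(kπx/L) with A = 1/2 and k = 3, use ∫_0^L sin²(kπx/L) dx = L/2 and ∫_0^L cos²(kπx/L) dx = L/2.
u² = 1/4·sin²(9*π/5·x) and (u')² = 81*π^2/100·cos²(9*π/5·x), and each of sin², cos² integrates to L/2 = 5/6 over (0, 5/3).
∫_0^5/3 u² dx = 5/24, so ||u||_L² = sqrt(30)/12.
∫_0^5/3 (u')² dx = 27*π^2/40, so ||u'||_L² = 3*sqrt(30)*π/20.
Ratio ||u||_L² / ||u'||_L² = 5/(9*π).
Sharp Poincaré constant on H^1_0(0, 5/3) is C_P = L/π = 5/(3*π), achieved by sin(3*π/5·x).
This is the k = 3 harmonic; the ratio L/(kπ) is strictly less than C_P = L/π, consistent with the sharp inequality ||u||_L² ≤ C_P ||u'||_L².


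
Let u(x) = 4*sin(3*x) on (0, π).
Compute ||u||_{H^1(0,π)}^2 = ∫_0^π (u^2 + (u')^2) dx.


||u||_{H^1(0,π)}^2 = 80*π

u'(x) = 12*cos(3*x).
Expand u² and (u')² and integrate term by term on (0, π), using: for integers n ≥ 1, ∫_0^π sin²(nx) dx = ∫_0^π cos²(nx) dx = π/2; for n ≠ n', ∫_0^π sin(nx)sin(n'x) dx = ∫_0^π cos(nx)cos(n'x) dx = 0; and by product-to-sum, ∫_0^π sin(nx)cos(n'x) dx = ½∫_0^π [sin((n+n')x) + sin((n−n')x)] dx, which is 0 when n+n' is even and 2n/(n²−n'²) when n+n' is odd (it need not vanish on (0, π)).
  u² squared terms: (4)²·∫sin(3x)² dx = 16·π/2 = 8*π.
  So ∫_0^π u² dx = 8*π.
  (u')² squared terms: (12)²·∫cos(3x)² dx = 144·π/2 = 72*π.
  So ∫_0^π (u')² dx = 72*π.
||u||_{H^1}^2 = (8*π) + (72*π) = 80*π.


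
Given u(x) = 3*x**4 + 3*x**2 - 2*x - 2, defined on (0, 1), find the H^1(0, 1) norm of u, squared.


||u||_{H^1}^2 = 4691/105

The H^1 norm (squared) on an interval (0, L) is
  ||u||_{H^1}^2 = ∫_0^L u(x)^2 dx + ∫_0^L u'(x)^2 dx.
Compute u'(x) = 12*x**3 + 6*x - 2.
Then u(x)^2 = 9*x**8 + 18*x**6 - 12*x**5 - 3*x**4 - 12*x**3 - 8*x**2 + 8*x + 4 and u'(x)^2 = 144*x**6 + 144*x**4 - 48*x**3 + 36*x**2 - 24*x + 4.
Integrate each monomial from 0 to 1 using ∫_0^1 c·x^n dx = c·1^(n+1)/(n+1):
  ∫_0^1 u(x)^2 dx = ∫_0^1 (9*x^8 + 18*x^6 - 12*x^5 - 3*x^4 - 12*x^3 - 8*x^2 + 8*x + 4) dx. Term by term:
    ∫_0^1 9*x^8 dx = 1;  ∫_0^1 18*x^6 dx = 18/7;  ∫_0^1 -12*x^5 dx = -2;
    ∫_0^1 -3*x^4 dx = -3/5;  ∫_0^1 -12*x^3 dx = -3;  ∫_0^1 -8*x^2 dx = -8/3;
    ∫_0^1 8*x dx = 4;  ∫_0^1 4 dx = 4.
  Sum: 1 + 18/7 − 2 − 3/5 − 3 − 8/3 + 4 + 4 = 347/105.
  ∫_0^1 u'(x)^2 dx = ∫_0^1 (144*x^6 + 144*x^4 - 48*x^3 + 36*x^2 - 24*x + 4) dx. Term by term:
    ∫_0^1 144*x^6 dx = 144/7;  ∫_0^1 144*x^4 dx = 144/5;  ∫_0^1 -48*x^3 dx = -12;
    ∫_0^1 36*x^2 dx = 12;  ∫_0^1 -24*x dx = -12;  ∫_0^1 4 dx = 4.
  Sum: 144/7 + 144/5 − 12 + 12 − 12 + 4 = 1448/35.
Adding: ||u||_{H^1}^2 = 347/105 + 1448/35 = 4691/105.


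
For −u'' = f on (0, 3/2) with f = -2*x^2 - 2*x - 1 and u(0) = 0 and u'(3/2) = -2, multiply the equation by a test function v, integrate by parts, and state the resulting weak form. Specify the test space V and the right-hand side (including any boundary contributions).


V = {v ∈ H^1(0, 3/2) : v(0) = 0} (test functions vanish at x = 0 where u is specified); weak form: ∫_0^3/2 u'v' dx = ∫_0^3/2 (-2*x^2 - 2*x - 1) v dx − 2·v(3/2) for all v ∈ V.

Multiply both sides by a test function v and integrate from 0 to 3/2:
  ∫_0^3/2 −u''(x) v(x) dx = ∫_0^3/2 f(x) v(x) dx.
Integrate the LHS by parts once:
  ∫_0^3/2 −u'' v dx = −[u'(x) v(x)]_0^3/2 + ∫_0^3/2 u'(x) v'(x) dx.
Thus ∫_0^3/2 u'(x) v'(x) dx = ∫_0^3/2 f(x) v(x) dx + [u'(x) v(x)]_0^3/2.
Choose V so that boundary terms are either known or forced to vanish.
Mixed BC: u(0) = 0 (Dirichlet) and u'(3/2) = -2 (Neumann). Define V = {v ∈ H^1(0, 3/2) : v(0) = 0}. Then [u' v]_0^3/2 = u'(3/2)·v(3/2) − u'(0)·0 = − 2·v(3/2).
Weak formulation: find u (satisfying any essential BC) such that ∫_0^3/2 u'(x) v'(x) dx = ∫_0^3/2 f v dx − 2·v(3/2) for all v ∈ V (Dirichlet at 0 absorbed into V; Neumann datum at x = 3/2 contributes the boundary term).
Substituting f(x) = -2*x^2 - 2*x - 1, the right-hand side is ∫_0^3/2 (-2*x^2 - 2*x - 1) v dx − 2·v(3/2).


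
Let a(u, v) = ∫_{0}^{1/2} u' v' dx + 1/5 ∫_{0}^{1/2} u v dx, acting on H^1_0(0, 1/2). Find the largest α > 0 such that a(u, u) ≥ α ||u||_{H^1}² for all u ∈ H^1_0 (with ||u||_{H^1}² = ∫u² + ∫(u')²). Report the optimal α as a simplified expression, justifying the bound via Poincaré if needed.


α = (1 + 20*π^2)/(5*(1 + 4*π^2))

Coercivity of a(·,·) on H^1_0(0, 1/2) means a(u, u) ≥ α ||u||_{H^1}² for every u ∈ H^1_0.
The interval has length L = 1/2, and Poincaré/coercivity depend only on L. Here a(u, u) = ∫(u')² + (1/5)·∫u².
Here 0 < c = 1/5 < 1. The condition a(u,u) ≥ α||u||_{H^1}² reads (1−α)∫(u')² ≥ (α−c)∫u². Any admissible α is ≤ 1 (rapidly oscillating u have ∫u²/∫(u')² → 0), and α = 1 would force 0 ≥ (1−c)∫u², impossible since c < 1; so 1−α > 0. By the sharp Poincaré inequality on H^1_0 of an interval of length L, ∫(u')² ≥ (π/L)²∫u² with equality for the first sine mode sin(π(x−x₀)/L) (x₀ the left endpoint), so the inequality holds for all u iff (1−α)(π/L)² ≥ α − c, i.e. α ≤ ((π/L)² + c)/((π/L)² + 1) = (1 + c(L/π)²)/(1 + (L/π)²). With (π/L)² = 4*π^2 and c = 1/5, the largest admissible constant is α = ((π/L)² + c)/((π/L)² + 1).
Simplifying, α = (1 + 20*π^2)/(5*(1 + 4*π^2)).


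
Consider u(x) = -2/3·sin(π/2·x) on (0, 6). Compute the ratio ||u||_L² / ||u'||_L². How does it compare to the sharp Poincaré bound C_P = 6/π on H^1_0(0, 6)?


||u||_L² / ||u'||_L² = 2/π < C_P = 6/π.

u(x) = -2/3·sin(π/2·x), so u'(x) = -π*cos(π*x/2)/3.
Writing u(x) = A·sin(kπx/L) with A = -2/3 and k = 3, use ∫_0^L sin²(kπx/L) dx = L/2 and ∫_0^L cos²(kπx/L) dx = L/2.
u² = 4/9·sin²(π/2·x) and (u')² = π^2/9·cos²(π/2·x), and each of sin², cos² integrates to L/2 = 3 over (0, 6).
∫_0^6 u² dx = 4/3, so ||u||_L² = 2*sqrt(3)/3.
∫_0^6 (u')² dx = π^2/3, so ||u'||_L² = sqrt(3)*π/3.
Ratio ||u||_L² / ||u'||_L² = 2/π.
Sharp Poincaré constant on H^1_0(0, 6) is C_P = L/π = 6/π, achieved by sin(π/6·x).
This is the k = 3 harmonic; the ratio L/(kπ) is strictly less than C_P = L/π, consistent with the sharp inequality ||u||_L² ≤ C_P ||u'||_L².


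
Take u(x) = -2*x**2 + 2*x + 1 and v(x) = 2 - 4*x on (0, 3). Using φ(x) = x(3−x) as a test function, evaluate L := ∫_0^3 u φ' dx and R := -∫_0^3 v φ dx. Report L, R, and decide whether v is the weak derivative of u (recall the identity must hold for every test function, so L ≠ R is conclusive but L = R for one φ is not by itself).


LHS = 18, RHS = 18. Yes, v = u' weakly.

u(x) = -2*x**2 + 2*x + 1, classical derivative u'(x) = 2 - 4*x.
φ(x) = x(3−x), so φ'(x) = 3 - 2*x.
Note φ(0) = φ(3) = 0, so the boundary term u·φ vanishes.
LHS = ∫_0^3 u(x) φ'(x) dx = ∫_0^3 (4*x^3 - 10*x^2 + 4*x + 3) dx. Term by term:
  ∫_0^3 4*x^3 dx = 81;  ∫_0^3 -10*x^2 dx = -90;  ∫_0^3 4*x dx = 18;
  ∫_0^3 3 dx = 9.
Sum: 81 − 90 + 18 + 9 = 18.
So LHS = 18.
∫_0^3 v(x) φ(x) dx = ∫_0^3 (4*x^3 - 14*x^2 + 6*x) dx. Term by term:
  ∫_0^3 4*x^3 dx = 81;  ∫_0^3 -14*x^2 dx = -126;  ∫_0^3 6*x dx = 27.
Sum: 81 − 126 + 27 = -18.
So RHS = -∫_0^3 v(x) φ(x) dx = 18.
LHS = RHS, so the identity holds for this test φ.
Moreover u is smooth here and v(x) = u'(x) = 2 - 4*x pointwise, so the identity holds for every test function. Hence v is the weak derivative of u.


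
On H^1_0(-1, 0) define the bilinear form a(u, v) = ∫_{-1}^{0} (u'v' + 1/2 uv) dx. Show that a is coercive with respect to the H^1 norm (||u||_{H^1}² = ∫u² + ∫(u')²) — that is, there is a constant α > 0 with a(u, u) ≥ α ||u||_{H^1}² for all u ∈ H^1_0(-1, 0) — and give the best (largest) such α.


α = (1/2 + π^2)/(1 + π^2)

Coercivity of a(·,·) on H^1_0(-1, 0) means a(u, u) ≥ α ||u||_{H^1}² for every u ∈ H^1_0.
The interval has length L = 1, and Poincaré/coercivity depend only on L. Here a(u, u) = ∫(u')² + (1/2)·∫u².
Here 0 < c = 1/2 < 1. The condition a(u,u) ≥ α||u||_{H^1}² reads (1−α)∫(u')² ≥ (α−c)∫u². Any admissible α is ≤ 1 (rapidly oscillating u have ∫u²/∫(u')² → 0), and α = 1 would force 0 ≥ (1−c)∫u², impossible since c < 1; so 1−α > 0. By the sharp Poincaré inequality on H^1_0 of an interval of length L, ∫(u')² ≥ (π/L)²∫u² with equality for the first sine mode sin(π(x−x₀)/L) (x₀ the left endpoint), so the inequality holds for all u iff (1−α)(π/L)² ≥ α − c, i.e. α ≤ ((π/L)² + c)/((π/L)² + 1) = (1 + c(L/π)²)/(1 + (L/π)²). With (π/L)² = π^2 and c = 1/2, the largest admissible constant is α = ((π/L)² + c)/((π/L)² + 1).
Simplifying, α = (1/2 + π^2)/(1 + π^2).


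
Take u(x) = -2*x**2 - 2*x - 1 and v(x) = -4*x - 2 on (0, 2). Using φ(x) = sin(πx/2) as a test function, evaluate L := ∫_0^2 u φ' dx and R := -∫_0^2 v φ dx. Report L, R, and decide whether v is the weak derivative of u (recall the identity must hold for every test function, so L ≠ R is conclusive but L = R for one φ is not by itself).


LHS = 24/π, RHS = 24/π. Yes, v = u' weakly.

u(x) = -2*x**2 - 2*x - 1, classical derivative u'(x) = -4*x - 2.
φ(x) = sin(πx/2), so φ'(x) = π*cos(π*x/2)/2.
Note φ(0) = φ(2) = 0, so the boundary term u·φ vanishes.
LHS = ∫_0^2 u(x) φ'(x) dx = ∫_0^2 (-π*x^2*cos(π*x/2) - π*x*cos(π*x/2) - π*cos(π*x/2)/2) dx. Term by term:
  ∫_0^2 -π*cos(π*x/2)/2 dx = 0;  ∫_0^2 -π*x*cos(π*x/2) dx = 8/π;  ∫_0^2 -π*x^2*cos(π*x/2) dx = 16/π.
Sum: 0 + 8/π + 16/π = 24/π.
So LHS = 24/π.
∫_0^2 v(x) φ(x) dx = ∫_0^2 (-4*x*sin(π*x/2) - 2*sin(π*x/2)) dx. Term by term:
  ∫_0^2 -2*sin(π*x/2) dx = -8/π;  ∫_0^2 -4*x*sin(π*x/2) dx = -16/π.
Sum: -8/π − 16/π = -24/π.
So RHS = -∫_0^2 v(x) φ(x) dx = 24/π.
LHS = RHS, so the identity holds for this test φ.
Moreover u is smooth here and v(x) = u'(x) = -4*x - 2 pointwise, so the identity holds for every test function. Hence v is the weak derivative of u.


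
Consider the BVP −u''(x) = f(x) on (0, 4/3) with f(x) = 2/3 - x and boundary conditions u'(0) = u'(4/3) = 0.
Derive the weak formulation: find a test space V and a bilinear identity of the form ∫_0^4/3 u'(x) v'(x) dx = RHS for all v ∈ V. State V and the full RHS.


V = H^1(0, 4/3) (no boundary constraint on v; u is determined up to an additive constant); weak form: ∫_0^4/3 u'v' dx = ∫_0^4/3 (2/3 - x) v dx for all v ∈ V.

Multiply both sides by a test function v and integrate from 0 to 4/3:
  ∫_0^4/3 −u''(x) v(x) dx = ∫_0^4/3 f(x) v(x) dx.
Integrate the LHS by parts once:
  ∫_0^4/3 −u'' v dx = −[u'(x) v(x)]_0^4/3 + ∫_0^4/3 u'(x) v'(x) dx.
Thus ∫_0^4/3 u'(x) v'(x) dx = ∫_0^4/3 f(x) v(x) dx + [u'(x) v(x)]_0^4/3.
Choose V so that boundary terms are either known or forced to vanish.
u has homogeneous Neumann: u'(0) = u'(4/3) = 0. So [u' v]_0^4/3 = 0·v(4/3) − 0·v(0) = 0 for any v; take V = H^1(0, 4/3).
Weak formulation: find u (satisfying any essential BC) such that ∫_0^4/3 u'(x) v'(x) dx = ∫_0^4/3 f v dx for all v ∈ V (homogeneous Neumann, so boundary terms vanish).
Substituting f(x) = 2/3 - x, the right-hand side is ∫_0^4/3 (2/3 - x) v dx.
Compatibility check (pure Neumann): taking v ≡ 1 ∈ V gives 0 = ∫_0^4/3 f dx + (0) − (0), i.e. ∫_0^4/3 f dx must equal u'(0) − u'(4/3) = 0. Indeed ∫_0^4/3 (2/3 - x) dx = 0, so the data are compatible. The solution is then unique only up to an additive constant (fix it e.g. by requiring ∫_0^4/3 u dx = 0).


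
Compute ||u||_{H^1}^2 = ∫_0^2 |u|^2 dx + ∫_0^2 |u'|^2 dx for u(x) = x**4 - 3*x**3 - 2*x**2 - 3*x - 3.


||u||_{H^1}^2 = 5720/9

The H^1 norm (squared) on an interval (0, L) is
  ||u||_{H^1}^2 = ∫_0^L u(x)^2 dx + ∫_0^L u'(x)^2 dx.
Compute u'(x) = 4*x**3 - 9*x**2 - 4*x - 3.
Then u(x)^2 = x**8 - 6*x**7 + 5*x**6 + 6*x**5 + 16*x**4 + 30*x**3 + 21*x**2 + 18*x + 9 and u'(x)^2 = 16*x**6 - 72*x**5 + 49*x**4 + 48*x**3 + 70*x**2 + 24*x + 9.
Integrate each monomial from 0 to 2 using ∫_0^2 c·x^n dx = c·2^(n+1)/(n+1):
  ∫_0^2 u(x)^2 dx = ∫_0^2 (x^8 - 6*x^7 + 5*x^6 + 6*x^5 + 16*x^4 + 30*x^3 + 21*x^2 + 18*x + 9) dx. Term by term:
    ∫_0^2 x^8 dx = 512/9;  ∫_0^2 -6*x^7 dx = -192;  ∫_0^2 5*x^6 dx = 640/7;
    ∫_0^2 6*x^5 dx = 64;  ∫_0^2 16*x^4 dx = 512/5;  ∫_0^2 30*x^3 dx = 120;
    ∫_0^2 21*x^2 dx = 56;  ∫_0^2 18*x dx = 36;  ∫_0^2 9 dx = 18.
  Sum: 512/9 − 192 + 640/7 + 64 + 512/5 + 120 + 56 + 36 + 18 = 111106/315.
  ∫_0^2 u'(x)^2 dx = ∫_0^2 (16*x^6 - 72*x^5 + 49*x^4 + 48*x^3 + 70*x^2 + 24*x + 9) dx. Term by term:
    ∫_0^2 16*x^6 dx = 2048/7;  ∫_0^2 -72*x^5 dx = -768;  ∫_0^2 49*x^4 dx = 1568/5;
    ∫_0^2 48*x^3 dx = 192;  ∫_0^2 70*x^2 dx = 560/3;  ∫_0^2 24*x dx = 48;
    ∫_0^2 9 dx = 18.
  Sum: 2048/7 − 768 + 1568/5 + 192 + 560/3 + 48 + 18 = 29698/105.
Adding: ||u||_{H^1}^2 = 111106/315 + 29698/105 = 5720/9.


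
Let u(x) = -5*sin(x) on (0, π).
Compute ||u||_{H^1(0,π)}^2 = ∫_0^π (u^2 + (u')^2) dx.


||u||_{H^1(0,π)}^2 = 25*π

u'(x) = -5*cos(x).
Expand u² and (u')² and integrate term by term on (0, π), using: for integers n ≥ 1, ∫_0^π sin²(nx) dx = ∫_0^π cos²(nx) dx = π/2; for n ≠ n', ∫_0^π sin(nx)sin(n'x) dx = ∫_0^π cos(nx)cos(n'x) dx = 0; and by product-to-sum, ∫_0^π sin(nx)cos(n'x) dx = ½∫_0^π [sin((n+n')x) + sin((n−n')x)] dx, which is 0 when n+n' is even and 2n/(n²−n'²) when n+n' is odd (it need not vanish on (0, π)).
  u² squared terms: (-5)²·∫sin(x)² dx = 25·π/2 = 25*π/2.
  So ∫_0^π u² dx = 25*π/2.
  (u')² squared terms: (-5)²·∫cos(x)² dx = 25·π/2 = 25*π/2.
  So ∫_0^π (u')² dx = 25*π/2.
||u||_{H^1}^2 = (25*π/2) + (25*π/2) = 25*π.


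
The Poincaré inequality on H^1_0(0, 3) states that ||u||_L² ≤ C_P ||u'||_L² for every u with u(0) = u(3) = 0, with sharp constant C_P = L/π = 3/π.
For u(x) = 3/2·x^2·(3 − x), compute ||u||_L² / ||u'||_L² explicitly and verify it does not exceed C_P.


||u||_L² / ||u'||_L² = 3*sqrt(14)/14 < C_P = 3/π.

u(x) = 3/2·x^2·(3 − x), so u'(x) = 9*x*(2 - x)/2.
u(x) = 3/2·x^2·(3 − x) vanishes at x = 0 and x = 3, so u ∈ H^1_0(0, 3). Differentiate via the product rule and integrate the resulting polynomials term by term.
  ∫_0^3 u² dx = ∫_0^3 (9*x^6/4 - 27*x^5/2 + 81*x^4/4) dx. Term by term:
    ∫_0^3 9*x^6/4 dx = 19683/28;  ∫_0^3 -27*x^5/2 dx = -6561/4;  ∫_0^3 81*x^4/4 dx = 19683/20.
  Sum: 19683/28 − 6561/4 + 19683/20 = 6561/140.
  ∫_0^3 (u')² dx = ∫_0^3 (81*x^4/4 - 81*x^3 + 81*x^2) dx. Term by term:
    ∫_0^3 81*x^4/4 dx = 19683/20;  ∫_0^3 -81*x^3 dx = -6561/4;  ∫_0^3 81*x^2 dx = 729.
  Sum: 19683/20 − 6561/4 + 729 = 729/10.
∫_0^3 u² dx = 6561/140, so ||u||_L² = 81*sqrt(35)/70.
∫_0^3 (u')² dx = 729/10, so ||u'||_L² = 27*sqrt(10)/10.
Ratio ||u||_L² / ||u'||_L² = 3*sqrt(14)/14.
Sharp Poincaré constant on H^1_0(0, 3) is C_P = L/π = 3/π, achieved by sin(π/3·x).
A polynomial bump cannot attain the sharp Poincaré constant (only the first sine eigenfunction does), so the ratio is strictly less than C_P, consistent with ||u||_L² ≤ C_P ||u'||_L².


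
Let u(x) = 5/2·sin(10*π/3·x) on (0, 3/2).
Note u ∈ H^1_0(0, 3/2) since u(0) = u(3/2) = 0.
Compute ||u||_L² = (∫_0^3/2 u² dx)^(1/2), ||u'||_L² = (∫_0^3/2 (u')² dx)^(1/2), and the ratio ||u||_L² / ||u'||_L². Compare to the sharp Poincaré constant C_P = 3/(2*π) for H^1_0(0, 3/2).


||u||_L² / ||u'||_L² = 3/(10*π) < C_P = 3/(2*π).

u(x) = 5/2·sin(10*π/3·x), so u'(x) = 25*π*cos(10*π*x/3)/3.
Writing u(x) = A·sin(kπx/L) with A = 5/2 and k = 5, use ∫_0^L sin²(kπx/L) dx = L/2 and ∫_0^L cos²(kπx/L) dx = L/2.
u² = 25/4·sin²(10*π/3·x) and (u')² = 625*π^2/9·cos²(10*π/3·x), and each of sin², cos² integrates to L/2 = 3/4 over (0, 3/2).
∫_0^3/2 u² dx = 75/16, so ||u||_L² = 5*sqrt(3)/4.
∫_0^3/2 (u')² dx = 625*π^2/12, so ||u'||_L² = 25*sqrt(3)*π/6.
Ratio ||u||_L² / ||u'||_L² = 3/(10*π).
Sharp Poincaré constant on H^1_0(0, 3/2) is C_P = L/π = 3/(2*π), achieved by sin(2*π/3·x).
This is the k = 5 harmonic; the ratio L/(kπ) is strictly less than C_P = L/π, consistent with the sharp inequality ||u||_L² ≤ C_P ||u'||_L².


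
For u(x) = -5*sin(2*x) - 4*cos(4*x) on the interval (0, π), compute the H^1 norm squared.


||u||_{H^1(0,π)}^2 = 397*π/2

u'(x) = 16*sin(4*x) - 10*cos(2*x).
Expand u² and (u')² and integrate term by term on (0, π), using: for integers n ≥ 1, ∫_0^π sin²(nx) dx = ∫_0^π cos²(nx) dx = π/2; for n ≠ n', ∫_0^π sin(nx)sin(n'x) dx = ∫_0^π cos(nx)cos(n'x) dx = 0; and by product-to-sum, ∫_0^π sin(nx)cos(n'x) dx = ½∫_0^π [sin((n+n')x) + sin((n−n')x)] dx, which is 0 when n+n' is even and 2n/(n²−n'²) when n+n' is odd (it need not vanish on (0, π)).
  u² squared terms: (-5)²·∫sin(2x)² dx = 25·π/2 = 25*π/2;  (-4)²·∫cos(4x)² dx = 16·π/2 = 8*π.
  u² cross terms: 2·(-5)·(-4)·∫sin(2x)·cos(4x) dx = 40·(0) = 0.
  So ∫_0^π u² dx = 25*π/2 + 8*π + 0 = 41*π/2.
  (u')² squared terms: (-10)²·∫cos(2x)² dx = 100·π/2 = 50*π;  (16)²·∫sin(4x)² dx = 256·π/2 = 128*π.
  (u')² cross terms: 2·(-10)·(16)·∫cos(2x)·sin(4x) dx = -320·(0) = 0.
  So ∫_0^π (u')² dx = 50*π + 128*π + 0 = 178*π.
||u||_{H^1}^2 = (41*π/2) + (178*π) = 397*π/2.


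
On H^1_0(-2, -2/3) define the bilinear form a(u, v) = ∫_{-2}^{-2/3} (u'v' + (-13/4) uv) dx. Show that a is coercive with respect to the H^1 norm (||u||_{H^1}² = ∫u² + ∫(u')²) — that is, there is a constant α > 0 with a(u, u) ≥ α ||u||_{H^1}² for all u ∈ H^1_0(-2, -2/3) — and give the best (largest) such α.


α = (-52 + 9*π^2)/(16 + 9*π^2)

Coercivity of a(·,·) on H^1_0(-2, -2/3) means a(u, u) ≥ α ||u||_{H^1}² for every u ∈ H^1_0.
The interval has length L = 4/3, and Poincaré/coercivity depend only on L. Here a(u, u) = ∫(u')² + (-13/4)·∫u².
Here c = -13/4 < 0 with |c| < (π/L)² = 9*π^2/16, so coercivity still holds. The condition a(u,u) ≥ α||u||_{H^1}² reads (1−α)∫(u')² ≥ (α−c)∫u². Any admissible α is ≤ 1 (rapidly oscillating u have ∫u²/∫(u')² → 0), and α = 1 would force 0 ≥ (1−c)∫u², impossible since c < 1; so 1−α > 0. By the sharp Poincaré inequality on H^1_0 of an interval of length L, ∫(u')² ≥ (π/L)²∫u² with equality for the first sine mode sin(π(x−x₀)/L) (x₀ the left endpoint), so the inequality holds for all u iff (1−α)(π/L)² ≥ α − c, i.e. α ≤ ((π/L)² + c)/((π/L)² + 1) = (1 + c(L/π)²)/(1 + (L/π)²). (Direct route, valid since c ≤ 0: Poincaré gives c∫u² ≥ c(L/π)²∫(u')², so a(u,u) ≥ (1 + c(L/π)²)∫(u')², while ||u||_{H^1}² ≤ (1 + (L/π)²)∫(u')²; dividing yields the same α.) With (π/L)² = 9*π^2/16 and c = -13/4, the largest admissible constant is α = ((π/L)² + c)/((π/L)² + 1).
Simplifying, α = (-52 + 9*π^2)/(16 + 9*π^2).


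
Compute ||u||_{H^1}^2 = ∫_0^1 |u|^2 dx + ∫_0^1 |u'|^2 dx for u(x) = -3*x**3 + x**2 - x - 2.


||u||_{H^1}^2 = 4771/210

The H^1 norm (squared) on an interval (0, L) is
  ||u||_{H^1}^2 = ∫_0^L u(x)^2 dx + ∫_0^L u'(x)^2 dx.
Compute u'(x) = -9*x**2 + 2*x - 1.
Then u(x)^2 = 9*x**6 - 6*x**5 + 7*x**4 + 10*x**3 - 3*x**2 + 4*x + 4 and u'(x)^2 = 81*x**4 - 36*x**3 + 22*x**2 - 4*x + 1.
Integrate each monomial from 0 to 1 using ∫_0^1 c·x^n dx = c·1^(n+1)/(n+1):
  ∫_0^1 u(x)^2 dx = ∫_0^1 (9*x^6 - 6*x^5 + 7*x^4 + 10*x^3 - 3*x^2 + 4*x + 4) dx. Term by term:
    ∫_0^1 9*x^6 dx = 9/7;  ∫_0^1 -6*x^5 dx = -1;  ∫_0^1 7*x^4 dx = 7/5;
    ∫_0^1 10*x^3 dx = 5/2;  ∫_0^1 -3*x^2 dx = -1;  ∫_0^1 4*x dx = 2;
    ∫_0^1 4 dx = 4.
  Sum: 9/7 − 1 + 7/5 + 5/2 − 1 + 2 + 4 = 643/70.
  ∫_0^1 u'(x)^2 dx = ∫_0^1 (81*x^4 - 36*x^3 + 22*x^2 - 4*x + 1) dx. Term by term:
    ∫_0^1 81*x^4 dx = 81/5;  ∫_0^1 -36*x^3 dx = -9;  ∫_0^1 22*x^2 dx = 22/3;
    ∫_0^1 -4*x dx = -2;  ∫_0^1 1 dx = 1.
  Sum: 81/5 − 9 + 22/3 − 2 + 1 = 203/15.
Adding: ||u||_{H^1}^2 = 643/70 + 203/15 = 4771/210.


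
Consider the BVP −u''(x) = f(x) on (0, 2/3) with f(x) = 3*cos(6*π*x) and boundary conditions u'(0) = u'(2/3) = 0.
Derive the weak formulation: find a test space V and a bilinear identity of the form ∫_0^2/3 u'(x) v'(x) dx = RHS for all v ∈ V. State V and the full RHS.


V = H^1(0, 2/3) (no boundary constraint on v; u is determined up to an additive constant); weak form: ∫_0^2/3 u'v' dx = ∫_0^2/3 (3*cos(6*π*x)) v dx for all v ∈ V.

Multiply both sides by a test function v and integrate from 0 to 2/3:
  ∫_0^2/3 −u''(x) v(x) dx = ∫_0^2/3 f(x) v(x) dx.
Integrate the LHS by parts once:
  ∫_0^2/3 −u'' v dx = −[u'(x) v(x)]_0^2/3 + ∫_0^2/3 u'(x) v'(x) dx.
Thus ∫_0^2/3 u'(x) v'(x) dx = ∫_0^2/3 f(x) v(x) dx + [u'(x) v(x)]_0^2/3.
Choose V so that boundary terms are either known or forced to vanish.
u has homogeneous Neumann: u'(0) = u'(2/3) = 0. So [u' v]_0^2/3 = 0·v(2/3) − 0·v(0) = 0 for any v; take V = H^1(0, 2/3).
Weak formulation: find u (satisfying any essential BC) such that ∫_0^2/3 u'(x) v'(x) dx = ∫_0^2/3 f v dx for all v ∈ V (homogeneous Neumann, so boundary terms vanish).
Substituting f(x) = 3*cos(6*π*x), the right-hand side is ∫_0^2/3 (3*cos(6*π*x)) v dx.
Compatibility check (pure Neumann): taking v ≡ 1 ∈ V gives 0 = ∫_0^2/3 f dx + (0) − (0), i.e. ∫_0^2/3 f dx must equal u'(0) − u'(2/3) = 0. Indeed ∫_0^2/3 (3*cos(6*π*x)) dx = 0, so the data are compatible. The solution is then unique only up to an additive constant (fix it e.g. by requiring ∫_0^2/3 u dx = 0).


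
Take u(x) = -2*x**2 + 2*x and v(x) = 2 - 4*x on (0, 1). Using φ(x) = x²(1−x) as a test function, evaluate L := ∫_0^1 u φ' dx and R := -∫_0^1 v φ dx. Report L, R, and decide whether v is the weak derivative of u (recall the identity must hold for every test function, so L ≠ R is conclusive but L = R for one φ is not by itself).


LHS = 1/30, RHS = 1/30. Yes, v = u' weakly.

u(x) = -2*x**2 + 2*x, classical derivative u'(x) = 2 - 4*x.
φ(x) = x²(1−x), so φ'(x) = x*(2 - 3*x).
Note φ(0) = φ(1) = 0, so the boundary term u·φ vanishes.
LHS = ∫_0^1 u(x) φ'(x) dx = ∫_0^1 (6*x^4 - 10*x^3 + 4*x^2) dx. Term by term:
  ∫_0^1 6*x^4 dx = 6/5;  ∫_0^1 -10*x^3 dx = -5/2;  ∫_0^1 4*x^2 dx = 4/3.
Sum: 6/5 − 5/2 + 4/3 = 1/30.
So LHS = 1/30.
∫_0^1 v(x) φ(x) dx = ∫_0^1 (4*x^4 - 6*x^3 + 2*x^2) dx. Term by term:
  ∫_0^1 4*x^4 dx = 4/5;  ∫_0^1 -6*x^3 dx = -3/2;  ∫_0^1 2*x^2 dx = 2/3.
Sum: 4/5 − 3/2 + 2/3 = -1/30.
So RHS = -∫_0^1 v(x) φ(x) dx = 1/30.
LHS = RHS, so the identity holds for this test φ.
Moreover u is smooth here and v(x) = u'(x) = 2 - 4*x pointwise, so the identity holds for every test function. Hence v is the weak derivative of u.


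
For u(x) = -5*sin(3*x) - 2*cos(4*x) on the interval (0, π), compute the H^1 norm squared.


||u||_{H^1(0,π)}^2 = -2040/7 + 159*π

u'(x) = 8*sin(4*x) - 15*cos(3*x).
Expand u² and (u')² and integrate term by term on (0, π), using: for integers n ≥ 1, ∫_0^π sin²(nx) dx = ∫_0^π cos²(nx) dx = π/2; for n ≠ n', ∫_0^π sin(nx)sin(n'x) dx = ∫_0^π cos(nx)cos(n'x) dx = 0; and by product-to-sum, ∫_0^π sin(nx)cos(n'x) dx = ½∫_0^π [sin((n+n')x) + sin((n−n')x)] dx, which is 0 when n+n' is even and 2n/(n²−n'²) when n+n' is odd (it need not vanish on (0, π)).
  u² squared terms: (-5)²·∫sin(3x)² dx = 25·π/2 = 25*π/2;  (-2)²·∫cos(4x)² dx = 4·π/2 = 2*π.
  u² cross terms: 2·(-5)·(-2)·∫sin(3x)·cos(4x) dx = 20·(-6/7) = -120/7.
  So ∫_0^π u² dx = 25*π/2 + 2*π − 120/7 = -120/7 + 29*π/2.
  (u')² squared terms: (-15)²·∫cos(3x)² dx = 225·π/2 = 225*π/2;  (8)²·∫sin(4x)² dx = 64·π/2 = 32*π.
  (u')² cross terms: 2·(-15)·(8)·∫cos(3x)·sin(4x) dx = -240·(8/7) = -1920/7.
  So ∫_0^π (u')² dx = 225*π/2 + 32*π − 1920/7 = -1920/7 + 289*π/2.
||u||_{H^1}^2 = (-120/7 + 29*π/2) + (-1920/7 + 289*π/2) = -2040/7 + 159*π.


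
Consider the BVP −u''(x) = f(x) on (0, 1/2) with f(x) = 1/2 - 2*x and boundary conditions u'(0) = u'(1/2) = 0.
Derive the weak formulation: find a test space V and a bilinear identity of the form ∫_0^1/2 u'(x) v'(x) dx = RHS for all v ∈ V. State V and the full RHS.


V = H^1(0, 1/2) (no boundary constraint on v; u is determined up to an additive constant); weak form: ∫_0^1/2 u'v' dx = ∫_0^1/2 (1/2 - 2*x) v dx for all v ∈ V.

Multiply both sides by a test function v and integrate from 0 to 1/2:
  ∫_0^1/2 −u''(x) v(x) dx = ∫_0^1/2 f(x) v(x) dx.
Integrate the LHS by parts once:
  ∫_0^1/2 −u'' v dx = −[u'(x) v(x)]_0^1/2 + ∫_0^1/2 u'(x) v'(x) dx.
Thus ∫_0^1/2 u'(x) v'(x) dx = ∫_0^1/2 f(x) v(x) dx + [u'(x) v(x)]_0^1/2.
Choose V so that boundary terms are either known or forced to vanish.
u has homogeneous Neumann: u'(0) = u'(1/2) = 0. So [u' v]_0^1/2 = 0·v(1/2) − 0·v(0) = 0 for any v; take V = H^1(0, 1/2).
Weak formulation: find u (satisfying any essential BC) such that ∫_0^1/2 u'(x) v'(x) dx = ∫_0^1/2 f v dx for all v ∈ V (homogeneous Neumann, so boundary terms vanish).
Substituting f(x) = 1/2 - 2*x, the right-hand side is ∫_0^1/2 (1/2 - 2*x) v dx.
Compatibility check (pure Neumann): taking v ≡ 1 ∈ V gives 0 = ∫_0^1/2 f dx + (0) − (0), i.e. ∫_0^1/2 f dx must equal u'(0) − u'(1/2) = 0. Indeed ∫_0^1/2 (1/2 - 2*x) dx = 0, so the data are compatible. The solution is then unique only up to an additive constant (fix it e.g. by requiring ∫_0^1/2 u dx = 0).


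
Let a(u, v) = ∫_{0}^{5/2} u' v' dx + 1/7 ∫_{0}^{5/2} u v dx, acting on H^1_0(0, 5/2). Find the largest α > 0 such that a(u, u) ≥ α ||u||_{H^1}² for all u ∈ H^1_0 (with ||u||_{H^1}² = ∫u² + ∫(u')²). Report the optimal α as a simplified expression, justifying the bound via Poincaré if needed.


α = (25 + 28*π^2)/(7*(25 + 4*π^2))

Coercivity of a(·,·) on H^1_0(0, 5/2) means a(u, u) ≥ α ||u||_{H^1}² for every u ∈ H^1_0.
The interval has length L = 5/2, and Poincaré/coercivity depend only on L. Here a(u, u) = ∫(u')² + (1/7)·∫u².
Here 0 < c = 1/7 < 1. The condition a(u,u) ≥ α||u||_{H^1}² reads (1−α)∫(u')² ≥ (α−c)∫u². Any admissible α is ≤ 1 (rapidly oscillating u have ∫u²/∫(u')² → 0), and α = 1 would force 0 ≥ (1−c)∫u², impossible since c < 1; so 1−α > 0. By the sharp Poincaré inequality on H^1_0 of an interval of length L, ∫(u')² ≥ (π/L)²∫u² with equality for the first sine mode sin(π(x−x₀)/L) (x₀ the left endpoint), so the inequality holds for all u iff (1−α)(π/L)² ≥ α − c, i.e. α ≤ ((π/L)² + c)/((π/L)² + 1) = (1 + c(L/π)²)/(1 + (L/π)²). With (π/L)² = 4*π^2/25 and c = 1/7, the largest admissible constant is α = ((π/L)² + c)/((π/L)² + 1).
Simplifying, α = (25 + 28*π^2)/(7*(25 + 4*π^2)).


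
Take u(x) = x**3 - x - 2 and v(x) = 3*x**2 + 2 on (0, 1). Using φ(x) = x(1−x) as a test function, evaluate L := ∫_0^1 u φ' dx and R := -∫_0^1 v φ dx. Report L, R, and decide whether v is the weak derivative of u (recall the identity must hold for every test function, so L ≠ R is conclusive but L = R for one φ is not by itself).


LHS = 1/60, RHS = -29/60. No, v is not the weak derivative of u.

u(x) = x**3 - x - 2, classical derivative u'(x) = 3*x**2 - 1.
φ(x) = x(1−x), so φ'(x) = 1 - 2*x.
Note φ(0) = φ(1) = 0, so the boundary term u·φ vanishes.
LHS = ∫_0^1 u(x) φ'(x) dx = ∫_0^1 (-2*x^4 + x^3 + 2*x^2 + 3*x - 2) dx. Term by term:
  ∫_0^1 -2*x^4 dx = -2/5;  ∫_0^1 x^3 dx = 1/4;  ∫_0^1 2*x^2 dx = 2/3;
  ∫_0^1 3*x dx = 3/2;  ∫_0^1 -2 dx = -2.
Sum: -2/5 + 1/4 + 2/3 + 3/2 − 2 = 1/60.
So LHS = 1/60.
∫_0^1 v(x) φ(x) dx = ∫_0^1 (-3*x^4 + 3*x^3 - 2*x^2 + 2*x) dx. Term by term:
  ∫_0^1 -3*x^4 dx = -3/5;  ∫_0^1 3*x^3 dx = 3/4;  ∫_0^1 -2*x^2 dx = -2/3;
  ∫_0^1 2*x dx = 1.
Sum: -3/5 + 3/4 − 2/3 + 1 = 29/60.
So RHS = -∫_0^1 v(x) φ(x) dx = -29/60.
LHS − RHS = 1/2 ≠ 0, so the identity fails.
(For a valid weak derivative the identity must hold for EVERY test function, in particular this one. The failure shows v is NOT the weak derivative of u.)
Correct weak derivative would be u'(x) = 3*x**2 - 1.
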